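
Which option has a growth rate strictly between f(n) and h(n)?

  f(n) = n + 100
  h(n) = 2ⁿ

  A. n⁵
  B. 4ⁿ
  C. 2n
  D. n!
A

We need g(n) with n + 100 = o(g(n)) and g(n) = o(2ⁿ), i.e. O(n) ≺ g ≺ O(2ⁿ).
Check each option:
  A. n⁵ — O(n⁵) is strictly between O(n) and O(2ⁿ) ✓
  B. 4ⁿ — O(4ⁿ) does not grow strictly slower than h(n)
  C. 2n — O(n) does not grow strictly faster than f(n)
  D. n! — O(n!) does not grow strictly slower than h(n)

Only option A (n⁵) lies strictly between.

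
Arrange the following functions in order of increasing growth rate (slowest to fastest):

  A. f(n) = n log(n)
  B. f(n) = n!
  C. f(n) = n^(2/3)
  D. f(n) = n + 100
C < D < A < B

Comparing growth rates:
C = n^(2/3) is O(n^(2/3))
D = n + 100 is O(n)
A = n log(n) is O(n log n)
B = n! is O(n!)

Therefore, the order from slowest to fastest is: C < D < A < B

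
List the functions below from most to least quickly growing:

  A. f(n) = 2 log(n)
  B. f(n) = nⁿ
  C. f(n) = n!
B > C > A

Comparing growth rates:
B = nⁿ is O(nⁿ)
C = n! is O(n!)
A = 2 log(n) is O(log n)

Therefore, the order from fastest to slowest is: B > C > A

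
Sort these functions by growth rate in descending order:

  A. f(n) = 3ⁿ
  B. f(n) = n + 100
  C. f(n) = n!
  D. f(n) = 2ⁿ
C > A > D > B

Comparing growth rates:
C = n! is O(n!)
A = 3ⁿ is O(3ⁿ)
D = 2ⁿ is O(2ⁿ)
B = n + 100 is O(n)

Therefore, the order from fastest to slowest is: C > A > D > B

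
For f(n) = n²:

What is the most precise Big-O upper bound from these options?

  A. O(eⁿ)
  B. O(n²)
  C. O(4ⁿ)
B

f(n) = n² is O(n²).
All listed options are valid Big-O bounds (upper bounds),
but O(n²) is the tightest (smallest valid bound).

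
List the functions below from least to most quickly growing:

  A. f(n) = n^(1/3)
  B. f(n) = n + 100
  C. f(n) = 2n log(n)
A < B < C

Comparing growth rates:
A = n^(1/3) is O(n^(1/3))
B = n + 100 is O(n)
C = 2n log(n) is O(n log n)

Therefore, the order from slowest to fastest is: A < B < C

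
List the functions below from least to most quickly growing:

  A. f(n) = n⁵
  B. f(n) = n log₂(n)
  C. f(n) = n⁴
B < C < A

Comparing growth rates:
B = n log₂(n) is O(n log n)
C = n⁴ is O(n⁴)
A = n⁵ is O(n⁵)

Therefore, the order from slowest to fastest is: B < C < A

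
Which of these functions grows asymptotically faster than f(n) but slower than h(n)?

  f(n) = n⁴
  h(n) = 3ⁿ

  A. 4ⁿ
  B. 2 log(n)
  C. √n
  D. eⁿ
D

We need g(n) with n⁴ = o(g(n)) and g(n) = o(3ⁿ), i.e. O(n⁴) ≺ g ≺ O(3ⁿ).
Check each option:
  A. 4ⁿ — O(4ⁿ) does not grow strictly slower than h(n)
  B. 2 log(n) — O(log n) does not grow strictly faster than f(n)
  C. √n — O(√n) does not grow strictly faster than f(n)
  D. eⁿ — O(eⁿ) is strictly between O(n⁴) and O(3ⁿ) ✓

Only option D (eⁿ) lies strictly between.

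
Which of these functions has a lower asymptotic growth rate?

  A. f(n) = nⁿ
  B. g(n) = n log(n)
B

f(n) = nⁿ is O(nⁿ), while g(n) = n log(n) is O(n log n).
Since O(n log n) grows slower than O(nⁿ), g(n) is dominated.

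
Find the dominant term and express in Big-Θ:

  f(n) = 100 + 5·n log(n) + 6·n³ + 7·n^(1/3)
Θ(n³)

Order the terms by growth rate: 100 ≺ 7·n^(1/3) ≺ 5·n log(n) ≺ 6·n³.
The fastest-growing term 6·n³ dominates as n → ∞; dropping its constant factor gives Θ(n³).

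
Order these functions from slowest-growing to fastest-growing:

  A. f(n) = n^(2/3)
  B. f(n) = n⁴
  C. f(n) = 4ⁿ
A < B < C

Comparing growth rates:
A = n^(2/3) is O(n^(2/3))
B = n⁴ is O(n⁴)
C = 4ⁿ is O(4ⁿ)

Therefore, the order from slowest to fastest is: A < B < C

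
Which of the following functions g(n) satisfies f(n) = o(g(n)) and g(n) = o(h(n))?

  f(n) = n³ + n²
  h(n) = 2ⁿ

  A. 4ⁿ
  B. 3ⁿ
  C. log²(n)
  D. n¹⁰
D

We need g(n) with n³ + n² = o(g(n)) and g(n) = o(2ⁿ), i.e. O(n³) ≺ g ≺ O(2ⁿ).
Check each option:
  A. 4ⁿ — O(4ⁿ) does not grow strictly slower than h(n)
  B. 3ⁿ — O(3ⁿ) does not grow strictly slower than h(n)
  C. log²(n) — O(log² n) does not grow strictly faster than f(n)
  D. n¹⁰ — O(n¹⁰) is strictly between O(n³) and O(2ⁿ) ✓

Only option D (n¹⁰) lies strictly between.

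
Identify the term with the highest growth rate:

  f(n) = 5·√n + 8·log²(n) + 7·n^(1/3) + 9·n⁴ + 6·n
9·n⁴

Looking at each term:
  - 5·√n is O(√n)
  - 8·log²(n) is O(log² n)
  - 7·n^(1/3) is O(n^(1/3))
  - 9·n⁴ is O(n⁴)
  - 6·n is O(n)

The term 9·n⁴ (O(n⁴)) grows fastest and dominates all others.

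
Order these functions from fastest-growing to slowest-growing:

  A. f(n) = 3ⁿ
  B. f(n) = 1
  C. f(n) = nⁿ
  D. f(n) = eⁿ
C > A > D > B

Comparing growth rates:
C = nⁿ is O(nⁿ)
A = 3ⁿ is O(3ⁿ)
D = eⁿ is O(eⁿ)
B = 1 is O(1)

Therefore, the order from fastest to slowest is: C > A > D > B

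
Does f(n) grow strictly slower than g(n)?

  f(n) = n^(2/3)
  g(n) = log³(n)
False

f(n) = n^(2/3) is O(n^(2/3)), and g(n) = log³(n) is O(log³ n).
Since O(n^(2/3)) grows faster than or equal to O(log³ n), f(n) = o(g(n)) is false.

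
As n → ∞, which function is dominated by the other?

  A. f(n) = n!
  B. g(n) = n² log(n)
B

f(n) = n! is O(n!), while g(n) = n² log(n) is O(n² log n).
Since O(n² log n) grows slower than O(n!), g(n) is dominated.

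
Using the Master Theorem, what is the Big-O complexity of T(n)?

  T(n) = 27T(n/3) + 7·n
Θ(n³)

Master Theorem: a = 27, b = 3, f(n) = 7·n.
Compute the critical exponent d = log₃(27) = 3.
Compare f(n) = Θ(n) against n^d:
  k = 1 < d = 3, so f(n) = O(n^(d-ε)) — Case 1.
  The recursion cost dominates: T(n) = Θ(n^d) = Θ(n³).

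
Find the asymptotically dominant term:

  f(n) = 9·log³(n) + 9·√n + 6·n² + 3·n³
3·n³

Looking at each term:
  - 9·log³(n) is O(log³ n)
  - 9·√n is O(√n)
  - 6·n² is O(n²)
  - 3·n³ is O(n³)

The term 3·n³ (O(n³)) grows fastest and dominates all others.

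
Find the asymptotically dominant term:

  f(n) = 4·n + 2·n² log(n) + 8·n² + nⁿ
nⁿ

Looking at each term:
  - 4·n is O(n)
  - 2·n² log(n) is O(n² log n)
  - 8·n² is O(n²)
  - nⁿ is O(nⁿ)

The term nⁿ (O(nⁿ)) grows fastest and dominates all others.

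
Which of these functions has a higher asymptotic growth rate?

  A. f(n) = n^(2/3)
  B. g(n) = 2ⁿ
B

f(n) = n^(2/3) is O(n^(2/3)), while g(n) = 2ⁿ is O(2ⁿ).
Since O(2ⁿ) grows faster than O(n^(2/3)), g(n) dominates.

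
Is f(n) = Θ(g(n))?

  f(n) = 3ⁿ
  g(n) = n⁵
False

f(n) = 3ⁿ is O(3ⁿ), and g(n) = n⁵ is O(n⁵).
Since they have different growth rates, f(n) = Θ(g(n)) is false.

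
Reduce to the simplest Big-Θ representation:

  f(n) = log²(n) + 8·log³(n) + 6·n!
Θ(n!)

Order the terms by growth rate: log²(n) ≺ 8·log³(n) ≺ 6·n!.
The fastest-growing term 6·n! dominates as n → ∞; dropping its constant factor gives Θ(n!).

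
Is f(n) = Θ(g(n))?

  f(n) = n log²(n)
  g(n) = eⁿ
False

f(n) = n log²(n) is O(n log² n), and g(n) = eⁿ is O(eⁿ).
Since they have different growth rates, f(n) = Θ(g(n)) is false.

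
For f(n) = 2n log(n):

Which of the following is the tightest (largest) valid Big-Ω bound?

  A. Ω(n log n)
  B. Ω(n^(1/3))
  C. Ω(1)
A

f(n) = 2n log(n) is Ω(n log n).
All listed options are valid Big-Ω bounds (lower bounds),
but Ω(n log n) is the tightest (largest valid bound).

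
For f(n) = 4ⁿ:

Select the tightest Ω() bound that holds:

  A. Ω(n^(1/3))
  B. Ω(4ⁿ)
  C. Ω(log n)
B

f(n) = 4ⁿ is Ω(4ⁿ).
All listed options are valid Big-Ω bounds (lower bounds),
but Ω(4ⁿ) is the tightest (largest valid bound).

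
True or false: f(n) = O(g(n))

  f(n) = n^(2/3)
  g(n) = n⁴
True

f(n) = n^(2/3) is O(n^(2/3)), and g(n) = n⁴ is O(n⁴).
Since O(n^(2/3)) ⊆ O(n⁴) (f grows no faster than g), f(n) = O(g(n)) is true.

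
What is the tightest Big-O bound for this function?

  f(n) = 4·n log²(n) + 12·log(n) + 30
O(n log² n)

The dominant term in 4·n log²(n) + 12·log(n) + 30 is 4·n log²(n), which is Θ(n log² n).
Lower-order terms (12·log(n), 30) are asymptotically negligible.
Constants are absorbed, so the tightest bound is O(n log² n).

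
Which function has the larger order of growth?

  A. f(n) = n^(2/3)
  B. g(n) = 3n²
B

f(n) = n^(2/3) is O(n^(2/3)), while g(n) = 3n² is O(n²).
Since O(n²) grows faster than O(n^(2/3)), g(n) dominates.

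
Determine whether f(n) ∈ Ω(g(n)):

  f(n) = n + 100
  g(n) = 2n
True

f(n) = n + 100 and g(n) = 2n are both O(n).
Big-Ω permits equal growth rates (f ≥ c·g for some c > 0), so f(n) = Ω(g(n)) is true.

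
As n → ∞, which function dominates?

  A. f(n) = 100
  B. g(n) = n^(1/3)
B

f(n) = 100 is O(1), while g(n) = n^(1/3) is O(n^(1/3)).
Since O(n^(1/3)) grows faster than O(1), g(n) dominates.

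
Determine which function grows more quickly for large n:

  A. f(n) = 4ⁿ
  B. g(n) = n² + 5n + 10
A

f(n) = 4ⁿ is O(4ⁿ), while g(n) = n² + 5n + 10 is O(n²).
Since O(4ⁿ) grows faster than O(n²), f(n) dominates.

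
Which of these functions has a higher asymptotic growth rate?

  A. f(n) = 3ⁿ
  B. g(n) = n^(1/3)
A

f(n) = 3ⁿ is O(3ⁿ), while g(n) = n^(1/3) is O(n^(1/3)).
Since O(3ⁿ) grows faster than O(n^(1/3)), f(n) dominates.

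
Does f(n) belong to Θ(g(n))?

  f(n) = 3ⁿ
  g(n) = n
False

f(n) = 3ⁿ is O(3ⁿ), and g(n) = n is O(n).
Since they have different growth rates, f(n) = Θ(g(n)) is false.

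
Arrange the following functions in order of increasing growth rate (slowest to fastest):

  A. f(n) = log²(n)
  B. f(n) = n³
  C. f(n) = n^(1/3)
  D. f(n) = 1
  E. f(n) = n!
D < A < C < B < E

Comparing growth rates:
D = 1 is O(1)
A = log²(n) is O(log² n)
C = n^(1/3) is O(n^(1/3))
B = n³ is O(n³)
E = n! is O(n!)

Therefore, the order from slowest to fastest is: D < A < C < B < E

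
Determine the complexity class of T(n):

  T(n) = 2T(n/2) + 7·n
Θ(n log n)

Master Theorem: a = 2, b = 2, f(n) = 7·n.
Compute the critical exponent d = log₂(2) = 1.
Compare f(n) = Θ(n) against n^d:
  k = 1 = d, so f(n) = Θ(n^d) — Case 2.
  Work is balanced across levels: T(n) = Θ(n^d log n) = Θ(n log n).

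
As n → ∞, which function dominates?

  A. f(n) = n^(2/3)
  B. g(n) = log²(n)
A

f(n) = n^(2/3) is O(n^(2/3)), while g(n) = log²(n) is O(log² n).
Since O(n^(2/3)) grows faster than O(log² n), f(n) dominates.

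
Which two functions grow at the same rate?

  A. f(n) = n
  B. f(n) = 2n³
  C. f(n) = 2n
A and C

Examining each function:
  A. n is O(n)
  B. 2n³ is O(n³)
  C. 2n is O(n)

Functions A and C both have the same complexity class.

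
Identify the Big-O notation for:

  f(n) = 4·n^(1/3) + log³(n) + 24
O(n^(1/3))

The dominant term in 4·n^(1/3) + log³(n) + 24 is 4·n^(1/3), which is Θ(n^(1/3)).
Lower-order terms (log³(n), 24) are asymptotically negligible.
Constants are absorbed, so the tightest bound is O(n^(1/3)).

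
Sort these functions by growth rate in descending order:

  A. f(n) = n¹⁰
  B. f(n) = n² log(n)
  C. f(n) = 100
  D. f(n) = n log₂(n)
A > B > D > C

Comparing growth rates:
A = n¹⁰ is O(n¹⁰)
B = n² log(n) is O(n² log n)
D = n log₂(n) is O(n log n)
C = 100 is O(1)

Therefore, the order from fastest to slowest is: A > B > D > C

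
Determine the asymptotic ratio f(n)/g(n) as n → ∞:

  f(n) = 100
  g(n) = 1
100

Since 100 and 1 have the same growth rate (O(1)),
the ratio converges to a constant: 100.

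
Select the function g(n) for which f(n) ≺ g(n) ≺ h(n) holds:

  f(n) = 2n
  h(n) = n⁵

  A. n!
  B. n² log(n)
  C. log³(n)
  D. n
B

We need g(n) with 2n = o(g(n)) and g(n) = o(n⁵), i.e. O(n) ≺ g ≺ O(n⁵).
Check each option:
  A. n! — O(n!) does not grow strictly slower than h(n)
  B. n² log(n) — O(n² log n) is strictly between O(n) and O(n⁵) ✓
  C. log³(n) — O(log³ n) does not grow strictly faster than f(n)
  D. n — O(n) does not grow strictly faster than f(n)

Only option B (n² log(n)) lies strictly between.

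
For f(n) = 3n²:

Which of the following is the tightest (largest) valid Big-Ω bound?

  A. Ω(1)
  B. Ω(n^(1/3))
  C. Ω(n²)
C

f(n) = 3n² is Ω(n²).
All listed options are valid Big-Ω bounds (lower bounds),
but Ω(n²) is the tightest (largest valid bound).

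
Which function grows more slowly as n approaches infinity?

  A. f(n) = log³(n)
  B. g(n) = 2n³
A

f(n) = log³(n) is O(log³ n), while g(n) = 2n³ is O(n³).
Since O(log³ n) grows slower than O(n³), f(n) is dominated.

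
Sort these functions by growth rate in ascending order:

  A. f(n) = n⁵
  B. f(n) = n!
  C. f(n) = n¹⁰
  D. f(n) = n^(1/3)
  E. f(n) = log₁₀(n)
E < D < A < C < B

Comparing growth rates:
E = log₁₀(n) is O(log n)
D = n^(1/3) is O(n^(1/3))
A = n⁵ is O(n⁵)
C = n¹⁰ is O(n¹⁰)
B = n! is O(n!)

Therefore, the order from slowest to fastest is: E < D < A < C < B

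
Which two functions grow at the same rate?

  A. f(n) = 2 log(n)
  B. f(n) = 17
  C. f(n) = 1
B and C

Examining each function:
  A. 2 log(n) is O(log n)
  B. 17 is O(1)
  C. 1 is O(1)

Functions B and C both have the same complexity class.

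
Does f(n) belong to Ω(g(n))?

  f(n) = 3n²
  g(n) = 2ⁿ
False

f(n) = 3n² is O(n²), and g(n) = 2ⁿ is O(2ⁿ).
Since O(n²) grows slower than O(2ⁿ), f(n) = Ω(g(n)) is false.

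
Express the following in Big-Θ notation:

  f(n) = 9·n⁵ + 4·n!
Θ(n!)

Order the terms by growth rate: 9·n⁵ ≺ 4·n!.
The fastest-growing term 4·n! dominates as n → ∞; dropping its constant factor gives Θ(n!).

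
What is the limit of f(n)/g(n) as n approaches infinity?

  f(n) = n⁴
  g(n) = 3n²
∞

Since n⁴ (O(n⁴)) grows faster than 3n² (O(n²)),
the ratio f(n)/g(n) → ∞ as n → ∞.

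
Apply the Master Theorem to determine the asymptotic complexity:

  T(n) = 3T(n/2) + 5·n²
Θ(n²)

Master Theorem: a = 3, b = 2, f(n) = 5·n².
Compute the critical exponent d = log₂(3) = 1.585.
Compare f(n) = Θ(n²) against n^d:
  k = 2 > d = 1.585, so f(n) = Ω(n^(d+ε)) — Case 3.
  Regularity: a·(n/b)^2/n^2 = a/b^2 = 3/4 < 1 ✓.
  The top-level work dominates: T(n) = Θ(f(n)) = Θ(n²).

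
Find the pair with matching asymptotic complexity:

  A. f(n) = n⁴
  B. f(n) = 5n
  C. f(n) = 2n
B and C

Examining each function:
  A. n⁴ is O(n⁴)
  B. 5n is O(n)
  C. 2n is O(n)

Functions B and C both have the same complexity class.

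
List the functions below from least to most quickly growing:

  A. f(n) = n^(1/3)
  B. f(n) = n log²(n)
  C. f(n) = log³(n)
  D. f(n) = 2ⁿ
C < A < B < D

Comparing growth rates:
C = log³(n) is O(log³ n)
A = n^(1/3) is O(n^(1/3))
B = n log²(n) is O(n log² n)
D = 2ⁿ is O(2ⁿ)

Therefore, the order from slowest to fastest is: C < A < B < D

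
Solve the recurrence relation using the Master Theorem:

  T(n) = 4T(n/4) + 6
Θ(n)

Master Theorem: a = 4, b = 4, f(n) = 6.
Compute the critical exponent d = log₄(4) = 1.
Compare f(n) = Θ(1) against n^d:
  k = 0 < d = 1, so f(n) = O(n^(d-ε)) — Case 1.
  The recursion cost dominates: T(n) = Θ(n^d) = Θ(n).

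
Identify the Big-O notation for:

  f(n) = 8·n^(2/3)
O(n^(2/3))

The dominant term in 8·n^(2/3) is 8·n^(2/3), which is Θ(n^(2/3)).
Constants are absorbed, so the tightest bound is O(n^(2/3)).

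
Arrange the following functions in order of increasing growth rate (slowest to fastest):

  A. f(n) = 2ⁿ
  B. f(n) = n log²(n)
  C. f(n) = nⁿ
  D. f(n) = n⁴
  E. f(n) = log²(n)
E < B < D < A < C

Comparing growth rates:
E = log²(n) is O(log² n)
B = n log²(n) is O(n log² n)
D = n⁴ is O(n⁴)
A = 2ⁿ is O(2ⁿ)
C = nⁿ is O(nⁿ)

Therefore, the order from slowest to fastest is: E < B < D < A < C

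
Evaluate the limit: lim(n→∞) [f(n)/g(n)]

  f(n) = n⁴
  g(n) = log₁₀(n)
∞

Since n⁴ (O(n⁴)) grows faster than log₁₀(n) (O(log n)),
the ratio f(n)/g(n) → ∞ as n → ∞.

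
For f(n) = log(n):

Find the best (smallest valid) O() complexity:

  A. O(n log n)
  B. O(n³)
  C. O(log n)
C

f(n) = log(n) is O(log n).
All listed options are valid Big-O bounds (upper bounds),
but O(log n) is the tightest (smallest valid bound).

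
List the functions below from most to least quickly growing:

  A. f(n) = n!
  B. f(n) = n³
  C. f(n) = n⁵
A > C > B

Comparing growth rates:
A = n! is O(n!)
C = n⁵ is O(n⁵)
B = n³ is O(n³)

Therefore, the order from fastest to slowest is: A > C > B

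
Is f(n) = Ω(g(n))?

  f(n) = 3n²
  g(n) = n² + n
True

f(n) = 3n² and g(n) = n² + n are both O(n²).
Big-Ω permits equal growth rates (f ≥ c·g for some c > 0), so f(n) = Ω(g(n)) is true.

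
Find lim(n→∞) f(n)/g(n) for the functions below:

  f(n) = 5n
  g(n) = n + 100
5

Since 5n and n + 100 have the same growth rate (O(n)),
the ratio converges to a constant: 5.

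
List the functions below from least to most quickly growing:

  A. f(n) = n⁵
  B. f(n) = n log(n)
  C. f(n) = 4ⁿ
B < A < C

Comparing growth rates:
B = n log(n) is O(n log n)
A = n⁵ is O(n⁵)
C = 4ⁿ is O(4ⁿ)

Therefore, the order from slowest to fastest is: B < A < C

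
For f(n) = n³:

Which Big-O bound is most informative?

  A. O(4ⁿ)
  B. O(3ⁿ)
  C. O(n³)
C

f(n) = n³ is O(n³).
All listed options are valid Big-O bounds (upper bounds),
but O(n³) is the tightest (smallest valid bound).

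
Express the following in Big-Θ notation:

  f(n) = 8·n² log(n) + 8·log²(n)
Θ(n² log n)

Order the terms by growth rate: 8·log²(n) ≺ 8·n² log(n).
The fastest-growing term 8·n² log(n) dominates as n → ∞; dropping its constant factor gives Θ(n² log n).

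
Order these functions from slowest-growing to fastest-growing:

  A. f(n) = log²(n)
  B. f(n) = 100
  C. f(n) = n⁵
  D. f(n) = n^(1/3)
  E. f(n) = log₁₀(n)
B < E < A < D < C

Comparing growth rates:
B = 100 is O(1)
E = log₁₀(n) is O(log n)
A = log²(n) is O(log² n)
D = n^(1/3) is O(n^(1/3))
C = n⁵ is O(n⁵)

Therefore, the order from slowest to fastest is: B < E < A < D < C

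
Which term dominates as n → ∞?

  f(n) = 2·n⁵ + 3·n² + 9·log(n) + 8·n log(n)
2·n⁵

Looking at each term:
  - 2·n⁵ is O(n⁵)
  - 3·n² is O(n²)
  - 9·log(n) is O(log n)
  - 8·n log(n) is O(n log n)

The term 2·n⁵ (O(n⁵)) grows fastest and dominates all others.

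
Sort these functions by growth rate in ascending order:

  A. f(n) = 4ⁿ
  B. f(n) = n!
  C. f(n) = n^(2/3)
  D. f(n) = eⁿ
C < D < A < B

Comparing growth rates:
C = n^(2/3) is O(n^(2/3))
D = eⁿ is O(eⁿ)
A = 4ⁿ is O(4ⁿ)
B = n! is O(n!)

Therefore, the order from slowest to fastest is: C < D < A < B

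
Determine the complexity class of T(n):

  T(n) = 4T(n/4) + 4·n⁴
Θ(n⁴)

Master Theorem: a = 4, b = 4, f(n) = 4·n⁴.
Compute the critical exponent d = log₄(4) = 1.
Compare f(n) = Θ(n⁴) against n^d:
  k = 4 > d = 1, so f(n) = Ω(n^(d+ε)) — Case 3.
  Regularity: a·(n/b)^4/n^4 = a/b^4 = 4/256 < 1 ✓.
  The top-level work dominates: T(n) = Θ(f(n)) = Θ(n⁴).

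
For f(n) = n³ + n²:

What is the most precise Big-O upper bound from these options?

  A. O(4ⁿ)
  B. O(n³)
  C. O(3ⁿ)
B

f(n) = n³ + n² is O(n³).
All listed options are valid Big-O bounds (upper bounds),
but O(n³) is the tightest (smallest valid bound).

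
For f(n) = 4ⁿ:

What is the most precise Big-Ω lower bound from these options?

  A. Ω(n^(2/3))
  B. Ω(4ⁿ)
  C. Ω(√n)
B

f(n) = 4ⁿ is Ω(4ⁿ).
All listed options are valid Big-Ω bounds (lower bounds),
but Ω(4ⁿ) is the tightest (largest valid bound).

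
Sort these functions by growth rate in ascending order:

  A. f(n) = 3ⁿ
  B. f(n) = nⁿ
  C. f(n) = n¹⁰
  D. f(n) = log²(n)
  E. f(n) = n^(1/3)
D < E < C < A < B

Comparing growth rates:
D = log²(n) is O(log² n)
E = n^(1/3) is O(n^(1/3))
C = n¹⁰ is O(n¹⁰)
A = 3ⁿ is O(3ⁿ)
B = nⁿ is O(nⁿ)

Therefore, the order from slowest to fastest is: D < E < C < A < B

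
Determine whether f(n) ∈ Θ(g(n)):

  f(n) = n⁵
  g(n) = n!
False

f(n) = n⁵ is O(n⁵), and g(n) = n! is O(n!).
Since they have different growth rates, f(n) = Θ(g(n)) is false.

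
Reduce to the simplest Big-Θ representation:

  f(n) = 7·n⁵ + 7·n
Θ(n⁵)

Order the terms by growth rate: 7·n ≺ 7·n⁵.
The fastest-growing term 7·n⁵ dominates as n → ∞; dropping its constant factor gives Θ(n⁵).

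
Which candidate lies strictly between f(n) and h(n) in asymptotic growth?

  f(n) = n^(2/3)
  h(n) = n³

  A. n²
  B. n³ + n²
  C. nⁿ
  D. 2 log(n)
A

We need g(n) with n^(2/3) = o(g(n)) and g(n) = o(n³), i.e. O(n^(2/3)) ≺ g ≺ O(n³).
Check each option:
  A. n² — O(n²) is strictly between O(n^(2/3)) and O(n³) ✓
  B. n³ + n² — O(n³) does not grow strictly slower than h(n)
  C. nⁿ — O(nⁿ) does not grow strictly slower than h(n)
  D. 2 log(n) — O(log n) does not grow strictly faster than f(n)

Only option A (n²) lies strictly between.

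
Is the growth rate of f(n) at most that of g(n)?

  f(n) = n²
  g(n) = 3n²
True

f(n) = n² and g(n) = 3n² are both O(n²).
Big-O permits equal growth rates (f ≤ c·g for some c), so f(n) = O(g(n)) is true.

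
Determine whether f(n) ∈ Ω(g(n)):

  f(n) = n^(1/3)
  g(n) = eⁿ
False

f(n) = n^(1/3) is O(n^(1/3)), and g(n) = eⁿ is O(eⁿ).
Since O(n^(1/3)) grows slower than O(eⁿ), f(n) = Ω(g(n)) is false.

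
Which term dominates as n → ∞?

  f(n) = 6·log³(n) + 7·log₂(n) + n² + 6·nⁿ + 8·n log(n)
6·nⁿ

Looking at each term:
  - 6·log³(n) is O(log³ n)
  - 7·log₂(n) is O(log n)
  - n² is O(n²)
  - 6·nⁿ is O(nⁿ)
  - 8·n log(n) is O(n log n)

The term 6·nⁿ (O(nⁿ)) grows fastest and dominates all others.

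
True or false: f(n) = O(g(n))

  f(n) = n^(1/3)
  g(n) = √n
True

f(n) = n^(1/3) is O(n^(1/3)), and g(n) = √n is O(√n).
Since O(n^(1/3)) ⊆ O(√n) (f grows no faster than g), f(n) = O(g(n)) is true.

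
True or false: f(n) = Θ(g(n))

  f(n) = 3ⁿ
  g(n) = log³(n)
False

f(n) = 3ⁿ is O(3ⁿ), and g(n) = log³(n) is O(log³ n).
Since they have different growth rates, f(n) = Θ(g(n)) is false.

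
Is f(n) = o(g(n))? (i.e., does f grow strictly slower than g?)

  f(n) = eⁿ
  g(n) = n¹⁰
False

f(n) = eⁿ is O(eⁿ), and g(n) = n¹⁰ is O(n¹⁰).
Since O(eⁿ) grows faster than or equal to O(n¹⁰), f(n) = o(g(n)) is false.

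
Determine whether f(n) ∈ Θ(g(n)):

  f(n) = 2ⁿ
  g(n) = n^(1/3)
False

f(n) = 2ⁿ is O(2ⁿ), and g(n) = n^(1/3) is O(n^(1/3)).
Since they have different growth rates, f(n) = Θ(g(n)) is false.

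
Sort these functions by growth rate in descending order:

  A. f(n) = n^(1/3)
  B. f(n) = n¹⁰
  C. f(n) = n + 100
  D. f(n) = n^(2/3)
B > C > D > A

Comparing growth rates:
B = n¹⁰ is O(n¹⁰)
C = n + 100 is O(n)
D = n^(2/3) is O(n^(2/3))
A = n^(1/3) is O(n^(1/3))

Therefore, the order from fastest to slowest is: B > C > D > A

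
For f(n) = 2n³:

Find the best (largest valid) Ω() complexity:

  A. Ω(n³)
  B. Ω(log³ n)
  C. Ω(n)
A

f(n) = 2n³ is Ω(n³).
All listed options are valid Big-Ω bounds (lower bounds),
but Ω(n³) is the tightest (largest valid bound).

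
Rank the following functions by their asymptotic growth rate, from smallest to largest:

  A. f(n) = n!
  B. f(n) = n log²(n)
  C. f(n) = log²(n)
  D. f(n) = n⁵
C < B < D < A

Comparing growth rates:
C = log²(n) is O(log² n)
B = n log²(n) is O(n log² n)
D = n⁵ is O(n⁵)
A = n! is O(n!)

Therefore, the order from slowest to fastest is: C < B < D < A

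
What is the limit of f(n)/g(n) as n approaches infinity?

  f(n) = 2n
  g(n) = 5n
2/5

Since 2n and 5n have the same growth rate (O(n)),
the ratio converges to a constant: 2/5.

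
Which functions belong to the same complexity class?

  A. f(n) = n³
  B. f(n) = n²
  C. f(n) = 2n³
A and C

Examining each function:
  A. n³ is O(n³)
  B. n² is O(n²)
  C. 2n³ is O(n³)

Functions A and C both have the same complexity class.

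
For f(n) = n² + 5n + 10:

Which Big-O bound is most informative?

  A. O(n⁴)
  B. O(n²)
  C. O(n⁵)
B

f(n) = n² + 5n + 10 is O(n²).
All listed options are valid Big-O bounds (upper bounds),
but O(n²) is the tightest (smallest valid bound).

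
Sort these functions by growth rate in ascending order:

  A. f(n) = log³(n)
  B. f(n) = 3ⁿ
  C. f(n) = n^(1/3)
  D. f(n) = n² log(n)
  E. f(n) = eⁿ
A < C < D < E < B

Comparing growth rates:
A = log³(n) is O(log³ n)
C = n^(1/3) is O(n^(1/3))
D = n² log(n) is O(n² log n)
E = eⁿ is O(eⁿ)
B = 3ⁿ is O(3ⁿ)

Therefore, the order from slowest to fastest is: A < C < D < E < B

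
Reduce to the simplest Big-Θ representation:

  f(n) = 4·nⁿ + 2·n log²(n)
Θ(nⁿ)

Order the terms by growth rate: 2·n log²(n) ≺ 4·nⁿ.
The fastest-growing term 4·nⁿ dominates as n → ∞; dropping its constant factor gives Θ(nⁿ).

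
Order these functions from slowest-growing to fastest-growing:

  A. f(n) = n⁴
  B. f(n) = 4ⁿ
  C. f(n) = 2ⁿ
A < C < B

Comparing growth rates:
A = n⁴ is O(n⁴)
C = 2ⁿ is O(2ⁿ)
B = 4ⁿ is O(4ⁿ)

Therefore, the order from slowest to fastest is: A < C < B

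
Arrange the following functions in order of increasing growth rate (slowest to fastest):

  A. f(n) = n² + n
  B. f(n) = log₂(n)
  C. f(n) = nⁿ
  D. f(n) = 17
D < B < A < C

Comparing growth rates:
D = 17 is O(1)
B = log₂(n) is O(log n)
A = n² + n is O(n²)
C = nⁿ is O(nⁿ)

Therefore, the order from slowest to fastest is: D < B < A < C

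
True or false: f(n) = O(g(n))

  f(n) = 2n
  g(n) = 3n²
True

f(n) = 2n is O(n), and g(n) = 3n² is O(n²).
Since O(n) ⊆ O(n²) (f grows no faster than g), f(n) = O(g(n)) is true.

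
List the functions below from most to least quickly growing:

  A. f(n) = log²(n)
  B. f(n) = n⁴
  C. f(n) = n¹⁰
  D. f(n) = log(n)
C > B > A > D

Comparing growth rates:
C = n¹⁰ is O(n¹⁰)
B = n⁴ is O(n⁴)
A = log²(n) is O(log² n)
D = log(n) is O(log n)

Therefore, the order from fastest to slowest is: C > B > A > D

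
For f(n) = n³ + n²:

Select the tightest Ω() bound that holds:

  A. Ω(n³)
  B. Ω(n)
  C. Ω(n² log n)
A

f(n) = n³ + n² is Ω(n³).
All listed options are valid Big-Ω bounds (lower bounds),
but Ω(n³) is the tightest (largest valid bound).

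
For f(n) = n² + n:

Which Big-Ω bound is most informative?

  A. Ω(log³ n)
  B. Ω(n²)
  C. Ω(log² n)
B

f(n) = n² + n is Ω(n²).
All listed options are valid Big-Ω bounds (lower bounds),
but Ω(n²) is the tightest (largest valid bound).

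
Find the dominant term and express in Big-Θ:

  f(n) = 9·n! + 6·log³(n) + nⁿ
Θ(nⁿ)

Order the terms by growth rate: 6·log³(n) ≺ 9·n! ≺ nⁿ.
The fastest-growing term nⁿ dominates as n → ∞; dropping its constant factor gives Θ(nⁿ).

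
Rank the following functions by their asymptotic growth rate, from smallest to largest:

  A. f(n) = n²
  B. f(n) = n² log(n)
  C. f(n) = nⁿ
A < B < C

Comparing growth rates:
A = n² is O(n²)
B = n² log(n) is O(n² log n)
C = nⁿ is O(nⁿ)

Therefore, the order from slowest to fastest is: A < B < C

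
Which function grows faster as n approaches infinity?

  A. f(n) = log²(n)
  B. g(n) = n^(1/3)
B

f(n) = log²(n) is O(log² n), while g(n) = n^(1/3) is O(n^(1/3)).
Since O(n^(1/3)) grows faster than O(log² n), g(n) dominates.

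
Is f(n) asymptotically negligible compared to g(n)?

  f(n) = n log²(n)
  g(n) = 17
False

f(n) = n log²(n) is O(n log² n), and g(n) = 17 is O(1).
Since O(n log² n) grows faster than or equal to O(1), f(n) = o(g(n)) is false.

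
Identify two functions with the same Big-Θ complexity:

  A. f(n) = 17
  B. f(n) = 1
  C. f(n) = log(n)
A and B

Examining each function:
  A. 17 is O(1)
  B. 1 is O(1)
  C. log(n) is O(log n)

Functions A and B both have the same complexity class.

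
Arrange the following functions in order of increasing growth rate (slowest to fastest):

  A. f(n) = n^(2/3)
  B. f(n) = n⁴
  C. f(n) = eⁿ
A < B < C

Comparing growth rates:
A = n^(2/3) is O(n^(2/3))
B = n⁴ is O(n⁴)
C = eⁿ is O(eⁿ)

Therefore, the order from slowest to fastest is: A < B < C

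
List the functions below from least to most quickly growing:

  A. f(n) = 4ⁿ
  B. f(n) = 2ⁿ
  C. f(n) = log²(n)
C < B < A

Comparing growth rates:
C = log²(n) is O(log² n)
B = 2ⁿ is O(2ⁿ)
A = 4ⁿ is O(4ⁿ)

Therefore, the order from slowest to fastest is: C < B < A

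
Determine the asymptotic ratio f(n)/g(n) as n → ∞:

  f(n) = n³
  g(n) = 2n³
1/2

Since n³ and 2n³ have the same growth rate (O(n³)),
the ratio converges to a constant: 1/2.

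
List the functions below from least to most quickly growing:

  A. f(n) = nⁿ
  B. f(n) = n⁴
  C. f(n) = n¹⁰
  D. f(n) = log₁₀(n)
D < B < C < A

Comparing growth rates:
D = log₁₀(n) is O(log n)
B = n⁴ is O(n⁴)
C = n¹⁰ is O(n¹⁰)
A = nⁿ is O(nⁿ)

Therefore, the order from slowest to fastest is: D < B < C < A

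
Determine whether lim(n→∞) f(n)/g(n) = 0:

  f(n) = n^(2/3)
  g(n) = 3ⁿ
True

f(n) = n^(2/3) is O(n^(2/3)), and g(n) = 3ⁿ is O(3ⁿ).
Since O(n^(2/3)) grows strictly slower than O(3ⁿ), f(n) = o(g(n)) is true.
This means lim(n→∞) f(n)/g(n) = 0.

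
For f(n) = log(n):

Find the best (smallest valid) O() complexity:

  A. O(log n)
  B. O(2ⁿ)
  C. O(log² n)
A

f(n) = log(n) is O(log n).
All listed options are valid Big-O bounds (upper bounds),
but O(log n) is the tightest (smallest valid bound).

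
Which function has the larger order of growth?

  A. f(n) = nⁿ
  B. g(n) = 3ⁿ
A

f(n) = nⁿ is O(nⁿ), while g(n) = 3ⁿ is O(3ⁿ).
Since O(nⁿ) grows faster than O(3ⁿ), f(n) dominates.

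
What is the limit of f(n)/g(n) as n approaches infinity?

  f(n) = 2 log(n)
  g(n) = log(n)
2

Since 2 log(n) and log(n) have the same growth rate (O(log n)),
the ratio converges to a constant: 2.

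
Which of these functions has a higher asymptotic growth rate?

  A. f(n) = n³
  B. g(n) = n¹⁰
B

f(n) = n³ is O(n³), while g(n) = n¹⁰ is O(n¹⁰).
Since O(n¹⁰) grows faster than O(n³), g(n) dominates.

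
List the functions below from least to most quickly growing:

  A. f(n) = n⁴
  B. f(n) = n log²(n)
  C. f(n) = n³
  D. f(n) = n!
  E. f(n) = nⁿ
B < C < A < D < E

Comparing growth rates:
B = n log²(n) is O(n log² n)
C = n³ is O(n³)
A = n⁴ is O(n⁴)
D = n! is O(n!)
E = nⁿ is O(nⁿ)

Therefore, the order from slowest to fastest is: B < C < A < D < E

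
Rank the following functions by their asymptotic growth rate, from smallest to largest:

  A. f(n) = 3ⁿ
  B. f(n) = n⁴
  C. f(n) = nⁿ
B < A < C

Comparing growth rates:
B = n⁴ is O(n⁴)
A = 3ⁿ is O(3ⁿ)
C = nⁿ is O(nⁿ)

Therefore, the order from slowest to fastest is: B < A < C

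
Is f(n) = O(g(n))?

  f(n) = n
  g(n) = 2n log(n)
True

f(n) = n is O(n), and g(n) = 2n log(n) is O(n log n).
Since O(n) ⊆ O(n log n) (f grows no faster than g), f(n) = O(g(n)) is true.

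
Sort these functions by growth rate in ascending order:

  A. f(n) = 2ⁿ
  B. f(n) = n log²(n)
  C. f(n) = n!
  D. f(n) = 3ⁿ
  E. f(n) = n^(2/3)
E < B < A < D < C

Comparing growth rates:
E = n^(2/3) is O(n^(2/3))
B = n log²(n) is O(n log² n)
A = 2ⁿ is O(2ⁿ)
D = 3ⁿ is O(3ⁿ)
C = n! is O(n!)

Therefore, the order from slowest to fastest is: E < B < A < D < C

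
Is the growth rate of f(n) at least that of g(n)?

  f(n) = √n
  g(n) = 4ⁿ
False

f(n) = √n is O(√n), and g(n) = 4ⁿ is O(4ⁿ).
Since O(√n) grows slower than O(4ⁿ), f(n) = Ω(g(n)) is false.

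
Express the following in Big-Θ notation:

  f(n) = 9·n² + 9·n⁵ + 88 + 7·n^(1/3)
Θ(n⁵)

Order the terms by growth rate: 88 ≺ 7·n^(1/3) ≺ 9·n² ≺ 9·n⁵.
The fastest-growing term 9·n⁵ dominates as n → ∞; dropping its constant factor gives Θ(n⁵).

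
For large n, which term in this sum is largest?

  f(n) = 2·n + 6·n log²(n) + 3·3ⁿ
3·3ⁿ

Looking at each term:
  - 2·n is O(n)
  - 6·n log²(n) is O(n log² n)
  - 3·3ⁿ is O(3ⁿ)

The term 3·3ⁿ (O(3ⁿ)) grows fastest and dominates all others.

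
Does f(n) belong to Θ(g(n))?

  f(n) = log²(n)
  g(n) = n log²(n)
False

f(n) = log²(n) is O(log² n), and g(n) = n log²(n) is O(n log² n).
Since they have different growth rates, f(n) = Θ(g(n)) is false.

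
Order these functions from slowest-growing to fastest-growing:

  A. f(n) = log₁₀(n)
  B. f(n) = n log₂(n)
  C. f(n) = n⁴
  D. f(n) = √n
A < D < B < C

Comparing growth rates:
A = log₁₀(n) is O(log n)
D = √n is O(√n)
B = n log₂(n) is O(n log n)
C = n⁴ is O(n⁴)

Therefore, the order from slowest to fastest is: A < D < B < C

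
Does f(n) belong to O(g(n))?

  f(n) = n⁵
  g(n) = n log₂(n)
False

f(n) = n⁵ is O(n⁵), and g(n) = n log₂(n) is O(n log n).
Since O(n⁵) grows faster than O(n log n), f(n) = O(g(n)) is false.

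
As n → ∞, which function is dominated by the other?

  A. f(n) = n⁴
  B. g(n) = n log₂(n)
B

f(n) = n⁴ is O(n⁴), while g(n) = n log₂(n) is O(n log n).
Since O(n log n) grows slower than O(n⁴), g(n) is dominated.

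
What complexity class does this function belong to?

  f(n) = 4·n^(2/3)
O(n^(2/3))

The dominant term in 4·n^(2/3) is 4·n^(2/3), which is Θ(n^(2/3)).
Constants are absorbed, so the tightest bound is O(n^(2/3)).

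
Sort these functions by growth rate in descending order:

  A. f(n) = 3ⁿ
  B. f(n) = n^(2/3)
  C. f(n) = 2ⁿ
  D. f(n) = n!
D > A > C > B

Comparing growth rates:
D = n! is O(n!)
A = 3ⁿ is O(3ⁿ)
C = 2ⁿ is O(2ⁿ)
B = n^(2/3) is O(n^(2/3))

Therefore, the order from fastest to slowest is: D > A > C > B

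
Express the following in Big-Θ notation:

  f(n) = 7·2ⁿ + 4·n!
Θ(n!)

Order the terms by growth rate: 7·2ⁿ ≺ 4·n!.
The fastest-growing term 4·n! dominates as n → ∞; dropping its constant factor gives Θ(n!).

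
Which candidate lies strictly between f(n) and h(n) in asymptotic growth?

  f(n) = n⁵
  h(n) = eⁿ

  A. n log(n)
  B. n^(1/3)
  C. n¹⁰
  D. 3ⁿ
C

We need g(n) with n⁵ = o(g(n)) and g(n) = o(eⁿ), i.e. O(n⁵) ≺ g ≺ O(eⁿ).
Check each option:
  A. n log(n) — O(n log n) does not grow strictly faster than f(n)
  B. n^(1/3) — O(n^(1/3)) does not grow strictly faster than f(n)
  C. n¹⁰ — O(n¹⁰) is strictly between O(n⁵) and O(eⁿ) ✓
  D. 3ⁿ — O(3ⁿ) does not grow strictly slower than h(n)

Only option C (n¹⁰) lies strictly between.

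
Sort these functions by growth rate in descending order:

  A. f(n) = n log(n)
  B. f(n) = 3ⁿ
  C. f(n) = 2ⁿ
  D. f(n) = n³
B > C > D > A

Comparing growth rates:
B = 3ⁿ is O(3ⁿ)
C = 2ⁿ is O(2ⁿ)
D = n³ is O(n³)
A = n log(n) is O(n log n)

Therefore, the order from fastest to slowest is: B > C > D > A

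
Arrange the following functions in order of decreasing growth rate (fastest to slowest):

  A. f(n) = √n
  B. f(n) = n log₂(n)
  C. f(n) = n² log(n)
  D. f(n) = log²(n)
C > B > A > D

Comparing growth rates:
C = n² log(n) is O(n² log n)
B = n log₂(n) is O(n log n)
A = √n is O(√n)
D = log²(n) is O(log² n)

Therefore, the order from fastest to slowest is: C > B > A > D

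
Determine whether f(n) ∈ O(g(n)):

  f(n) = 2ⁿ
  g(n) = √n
False

f(n) = 2ⁿ is O(2ⁿ), and g(n) = √n is O(√n).
Since O(2ⁿ) grows faster than O(√n), f(n) = O(g(n)) is false.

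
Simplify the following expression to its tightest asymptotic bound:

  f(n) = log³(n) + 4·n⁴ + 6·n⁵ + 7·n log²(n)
Θ(n⁵)

Order the terms by growth rate: log³(n) ≺ 7·n log²(n) ≺ 4·n⁴ ≺ 6·n⁵.
The fastest-growing term 6·n⁵ dominates as n → ∞; dropping its constant factor gives Θ(n⁵).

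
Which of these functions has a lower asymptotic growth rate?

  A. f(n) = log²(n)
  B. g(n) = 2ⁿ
A

f(n) = log²(n) is O(log² n), while g(n) = 2ⁿ is O(2ⁿ).
Since O(log² n) grows slower than O(2ⁿ), f(n) is dominated.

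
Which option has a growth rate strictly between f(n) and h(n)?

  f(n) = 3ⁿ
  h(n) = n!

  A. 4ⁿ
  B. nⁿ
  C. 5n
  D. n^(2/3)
A

We need g(n) with 3ⁿ = o(g(n)) and g(n) = o(n!), i.e. O(3ⁿ) ≺ g ≺ O(n!).
Check each option:
  A. 4ⁿ — O(4ⁿ) is strictly between O(3ⁿ) and O(n!) ✓
  B. nⁿ — O(nⁿ) does not grow strictly slower than h(n)
  C. 5n — O(n) does not grow strictly faster than f(n)
  D. n^(2/3) — O(n^(2/3)) does not grow strictly faster than f(n)

Only option A (4ⁿ) lies strictly between.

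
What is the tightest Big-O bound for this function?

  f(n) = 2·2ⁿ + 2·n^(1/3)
O(2ⁿ)

The dominant term in 2·2ⁿ + 2·n^(1/3) is 2·2ⁿ, which is Θ(2ⁿ).
Lower-order terms (2·n^(1/3)) are asymptotically negligible.
Constants are absorbed, so the tightest bound is O(2ⁿ).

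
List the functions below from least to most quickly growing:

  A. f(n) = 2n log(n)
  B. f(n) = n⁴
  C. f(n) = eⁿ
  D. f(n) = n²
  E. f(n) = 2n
E < A < D < B < C

Comparing growth rates:
E = 2n is O(n)
A = 2n log(n) is O(n log n)
D = n² is O(n²)
B = n⁴ is O(n⁴)
C = eⁿ is O(eⁿ)

Therefore, the order from slowest to fastest is: E < A < D < B < C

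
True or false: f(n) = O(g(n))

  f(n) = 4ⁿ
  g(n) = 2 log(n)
False

f(n) = 4ⁿ is O(4ⁿ), and g(n) = 2 log(n) is O(log n).
Since O(4ⁿ) grows faster than O(log n), f(n) = O(g(n)) is false.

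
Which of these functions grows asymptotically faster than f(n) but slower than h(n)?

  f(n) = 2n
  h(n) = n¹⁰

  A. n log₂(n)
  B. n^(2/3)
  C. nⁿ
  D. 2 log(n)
A

We need g(n) with 2n = o(g(n)) and g(n) = o(n¹⁰), i.e. O(n) ≺ g ≺ O(n¹⁰).
Check each option:
  A. n log₂(n) — O(n log n) is strictly between O(n) and O(n¹⁰) ✓
  B. n^(2/3) — O(n^(2/3)) does not grow strictly faster than f(n)
  C. nⁿ — O(nⁿ) does not grow strictly slower than h(n)
  D. 2 log(n) — O(log n) does not grow strictly faster than f(n)

Only option A (n log₂(n)) lies strictly between.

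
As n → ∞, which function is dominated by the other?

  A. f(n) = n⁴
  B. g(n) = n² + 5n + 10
B

f(n) = n⁴ is O(n⁴), while g(n) = n² + 5n + 10 is O(n²).
Since O(n²) grows slower than O(n⁴), g(n) is dominated.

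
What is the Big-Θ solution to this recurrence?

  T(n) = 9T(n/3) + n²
Θ(n² log n)

Master Theorem: a = 9, b = 3, f(n) = n².
Compute the critical exponent d = log₃(9) = 2.
Compare f(n) = Θ(n²) against n^d:
  k = 2 = d, so f(n) = Θ(n^d) — Case 2.
  Work is balanced across levels: T(n) = Θ(n^d log n) = Θ(n² log n).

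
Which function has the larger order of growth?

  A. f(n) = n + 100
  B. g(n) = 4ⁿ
B

f(n) = n + 100 is O(n), while g(n) = 4ⁿ is O(4ⁿ).
Since O(4ⁿ) grows faster than O(n), g(n) dominates.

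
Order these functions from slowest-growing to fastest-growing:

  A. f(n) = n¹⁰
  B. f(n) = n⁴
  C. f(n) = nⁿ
B < A < C

Comparing growth rates:
B = n⁴ is O(n⁴)
A = n¹⁰ is O(n¹⁰)
C = nⁿ is O(nⁿ)

Therefore, the order from slowest to fastest is: B < A < C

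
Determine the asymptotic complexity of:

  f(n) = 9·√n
O(√n)

The dominant term in 9·√n is 9·√n, which is Θ(√n).
Constants are absorbed, so the tightest bound is O(√n).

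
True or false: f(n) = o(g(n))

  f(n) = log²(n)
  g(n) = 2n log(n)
True

f(n) = log²(n) is O(log² n), and g(n) = 2n log(n) is O(n log n).
Since O(log² n) grows strictly slower than O(n log n), f(n) = o(g(n)) is true.
This means lim(n→∞) f(n)/g(n) = 0.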